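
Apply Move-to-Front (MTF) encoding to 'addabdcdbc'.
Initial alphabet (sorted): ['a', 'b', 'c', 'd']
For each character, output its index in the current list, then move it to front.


MTF encoding:
'a': index 0 in ['a', 'b', 'c', 'd'] -> ['a', 'b', 'c', 'd']
'd': index 3 in ['a', 'b', 'c', 'd'] -> ['d', 'a', 'b', 'c']
'd': index 0 in ['d', 'a', 'b', 'c'] -> ['d', 'a', 'b', 'c']
'a': index 1 in ['d', 'a', 'b', 'c'] -> ['a', 'd', 'b', 'c']
'b': index 2 in ['a', 'd', 'b', 'c'] -> ['b', 'a', 'd', 'c']
'd': index 2 in ['b', 'a', 'd', 'c'] -> ['d', 'b', 'a', 'c']
'c': index 3 in ['d', 'b', 'a', 'c'] -> ['c', 'd', 'b', 'a']
'd': index 1 in ['c', 'd', 'b', 'a'] -> ['d', 'c', 'b', 'a']
'b': index 2 in ['d', 'c', 'b', 'a'] -> ['b', 'd', 'c', 'a']
'c': index 2 in ['b', 'd', 'c', 'a'] -> ['c', 'b', 'd', 'a']


Output: [0, 3, 0, 1, 2, 2, 3, 1, 2, 2]


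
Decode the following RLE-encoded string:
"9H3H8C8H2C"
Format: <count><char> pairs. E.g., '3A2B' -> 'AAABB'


Expanding each <count><char> pair:
  9H -> 'HHHHHHHHH'
  3H -> 'HHH'
  8C -> 'CCCCCCCC'
  8H -> 'HHHHHHHH'
  2C -> 'CC'

Decoded = HHHHHHHHHHHHCCCCCCCCHHHHHHHHCC


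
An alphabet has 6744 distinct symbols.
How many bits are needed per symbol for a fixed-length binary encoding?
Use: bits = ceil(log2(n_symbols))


log2(6744) = 12.7194
Bracket: 2^12 = 4096 < 6744 <= 2^13 = 8192
So ceil(log2(6744)) = 13

bits = ceil(log2(6744)) = ceil(12.7194) = 13 bits


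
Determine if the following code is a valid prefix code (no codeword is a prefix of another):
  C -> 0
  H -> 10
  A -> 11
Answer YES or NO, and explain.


Checking each pair (does one codeword prefix another?):
  C='0' vs H='10': no prefix
  C='0' vs A='11': no prefix
  H='10' vs C='0': no prefix
  H='10' vs A='11': no prefix
  A='11' vs C='0': no prefix
  A='11' vs H='10': no prefix
No violation found over all pairs.

YES -- this is a valid prefix code. No codeword is a prefix of any other codeword.


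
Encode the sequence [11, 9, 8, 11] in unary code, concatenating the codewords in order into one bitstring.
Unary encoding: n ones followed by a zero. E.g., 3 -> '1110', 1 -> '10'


Encode each number as n ones followed by a terminating 0:
  11 -> 111111111110 (12 bits)
  9 -> 1111111110 (10 bits)
  8 -> 111111110 (9 bits)
  11 -> 111111111110 (12 bits)
Total length = 12 + 10 + 9 + 12 = 43 bits.

Unary([11, 9, 8, 11]) = 1111111111101111111110111111110111111111110 (43 bits)


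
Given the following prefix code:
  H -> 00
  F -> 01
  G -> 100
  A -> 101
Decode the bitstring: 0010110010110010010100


Decoding step by step:
Bits 00 -> H
Bits 101 -> A
Bits 100 -> G
Bits 101 -> A
Bits 100 -> G
Bits 100 -> G
Bits 101 -> A
Bits 00 -> H


Decoded message: HAGAGGAH


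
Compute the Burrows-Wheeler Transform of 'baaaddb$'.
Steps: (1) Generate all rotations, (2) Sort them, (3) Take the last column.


Rotations (sorted):
  0: $baaaddb -> last char: b
  1: aaaddb$b -> last char: b
  2: aaddb$ba -> last char: a
  3: addb$baa -> last char: a
  4: b$baaadd -> last char: d
  5: baaaddb$ -> last char: $
  6: db$baaad -> last char: d
  7: ddb$baaa -> last char: a


BWT = bbaad$da


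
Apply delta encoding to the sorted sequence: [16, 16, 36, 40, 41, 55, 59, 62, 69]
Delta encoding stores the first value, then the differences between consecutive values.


First value: 16
Deltas:
  16 - 16 = 0
  36 - 16 = 20
  40 - 36 = 4
  41 - 40 = 1
  55 - 41 = 14
  59 - 55 = 4
  62 - 59 = 3
  69 - 62 = 7


Delta encoded: [16, 0, 20, 4, 1, 14, 4, 3, 7]


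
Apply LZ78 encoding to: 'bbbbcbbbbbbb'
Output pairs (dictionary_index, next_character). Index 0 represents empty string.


LZ78 encoding steps:
Dictionary: {0: ''}
Step 1: w='' (idx 0), next='b' -> output (0, 'b'), add 'b' as idx 1
Step 2: w='b' (idx 1), next='b' -> output (1, 'b'), add 'bb' as idx 2
Step 3: w='b' (idx 1), next='c' -> output (1, 'c'), add 'bc' as idx 3
Step 4: w='bb' (idx 2), next='b' -> output (2, 'b'), add 'bbb' as idx 4
Step 5: w='bbb' (idx 4), next='b' -> output (4, 'b'), add 'bbbb' as idx 5


Encoded: [(0, 'b'), (1, 'b'), (1, 'c'), (2, 'b'), (4, 'b')]


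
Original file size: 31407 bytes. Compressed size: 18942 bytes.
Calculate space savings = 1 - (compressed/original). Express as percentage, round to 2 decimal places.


ratio = compressed/original = 18942/31407 = 0.603114
savings = 1 - ratio = 1 - 0.603114 = 0.396886
as a percentage: 0.396886 * 100 = 39.69%

Space savings = 1 - 18942/31407 = 39.69%


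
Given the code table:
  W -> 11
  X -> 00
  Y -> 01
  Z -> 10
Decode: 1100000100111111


Decoding:
11 -> W
00 -> X
00 -> X
01 -> Y
00 -> X
11 -> W
11 -> W
11 -> W


Result: WXXYXWWW


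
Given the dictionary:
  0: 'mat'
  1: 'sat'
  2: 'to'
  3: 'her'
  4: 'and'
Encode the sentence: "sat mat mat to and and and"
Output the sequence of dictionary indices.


Look up each word in the dictionary:
  'sat' -> 1
  'mat' -> 0
  'mat' -> 0
  'to' -> 2
  'and' -> 4
  'and' -> 4
  'and' -> 4

Encoded: [1, 0, 0, 2, 4, 4, 4]


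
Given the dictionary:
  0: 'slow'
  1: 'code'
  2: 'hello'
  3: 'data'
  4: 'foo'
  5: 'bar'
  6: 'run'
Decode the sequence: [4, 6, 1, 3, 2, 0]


Look up each index in the dictionary:
  4 -> 'foo'
  6 -> 'run'
  1 -> 'code'
  3 -> 'data'
  2 -> 'hello'
  0 -> 'slow'

Decoded: "foo run code data hello slow"


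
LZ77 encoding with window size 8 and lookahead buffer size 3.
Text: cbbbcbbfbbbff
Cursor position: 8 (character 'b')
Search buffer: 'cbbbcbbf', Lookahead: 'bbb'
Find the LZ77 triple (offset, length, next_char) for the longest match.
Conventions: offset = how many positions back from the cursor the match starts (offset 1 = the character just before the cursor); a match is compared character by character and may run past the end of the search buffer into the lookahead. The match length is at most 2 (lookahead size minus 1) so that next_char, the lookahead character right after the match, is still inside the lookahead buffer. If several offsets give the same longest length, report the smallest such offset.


Try each offset into the search buffer:
  offset=1 (pos 7, char 'f'): match length 0
  offset=2 (pos 6, char 'b'): match length 1
  offset=3 (pos 5, char 'b'): match length 2
  offset=4 (pos 4, char 'c'): match length 0
  offset=5 (pos 3, char 'b'): match length 1
  offset=6 (pos 2, char 'b'): match length 2
  offset=7 (pos 1, char 'b'): match length 2
  offset=8 (pos 0, char 'c'): match length 0
Longest match has length 2, found at offsets 3, 6, 7; take the smallest, offset 3.
next_char = character at position 8 + 2 = 10 -> 'b'

Best match: offset=3, length=2 (matching 'bb' starting at position 5)
LZ77 triple: (3, 2, 'b')


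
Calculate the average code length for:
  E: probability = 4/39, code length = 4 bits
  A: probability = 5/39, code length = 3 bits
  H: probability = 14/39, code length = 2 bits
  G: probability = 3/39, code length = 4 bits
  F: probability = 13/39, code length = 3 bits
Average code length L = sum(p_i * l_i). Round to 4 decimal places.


Weighted contributions p_i * l_i:
  E: (4/39) * 4 = 16/39
  A: (5/39) * 3 = 15/39
  H: (14/39) * 2 = 28/39
  G: (3/39) * 4 = 12/39
  F: (13/39) * 3 = 39/39
Sum = (16 + 15 + 28 + 12 + 39)/39 = 110/39

L = 110/39 = 2.8205 bits/symbol


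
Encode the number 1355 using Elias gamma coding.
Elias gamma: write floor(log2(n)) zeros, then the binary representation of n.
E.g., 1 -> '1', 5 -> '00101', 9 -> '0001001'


num_bits = floor(log2(1355)) + 1 = 11
leading_zeros = num_bits - 1 = 10
binary(1355) = 10101001011

Elias gamma(1355) = '0000000000' + '10101001011' = 000000000010101001011 (21 bits)


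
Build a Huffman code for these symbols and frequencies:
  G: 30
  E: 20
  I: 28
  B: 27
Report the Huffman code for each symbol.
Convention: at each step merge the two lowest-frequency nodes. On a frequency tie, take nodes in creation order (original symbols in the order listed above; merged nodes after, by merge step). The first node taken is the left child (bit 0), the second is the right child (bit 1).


Huffman tree construction:
Step 1: Merge E(20) + B(27) = 47
Step 2: Merge I(28) + G(30) = 58
Step 3: Merge (E+B)(47) + (I+G)(58) = 105
Read each symbol's code off the tree from the root (left child = 0, right child = 1).

Codes:
  G: 11 (length 2)
  E: 00 (length 2)
  I: 10 (length 2)
  B: 01 (length 2)
Average code length: 210/105 = 2.0000 bits/symbol


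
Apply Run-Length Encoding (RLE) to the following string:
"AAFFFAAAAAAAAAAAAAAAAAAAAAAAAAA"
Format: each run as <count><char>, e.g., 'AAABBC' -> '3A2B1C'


Scanning runs left to right:
  i=0: run of 'A' x 2 -> '2A'
  i=2: run of 'F' x 3 -> '3F'
  i=5: run of 'A' x 26 -> '26A'

RLE = 2A3F26A


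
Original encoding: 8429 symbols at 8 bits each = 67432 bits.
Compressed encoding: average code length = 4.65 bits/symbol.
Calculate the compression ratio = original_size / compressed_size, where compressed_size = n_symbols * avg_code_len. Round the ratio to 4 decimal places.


original_size = n_symbols * orig_bits = 8429 * 8 = 67432 bits
compressed_size = n_symbols * avg_code_len = 8429 * 4.65 = 39194.85 bits
ratio = original_size / compressed_size = 67432 / 39194.85 = 1.7204

Compression ratio = 1.7204


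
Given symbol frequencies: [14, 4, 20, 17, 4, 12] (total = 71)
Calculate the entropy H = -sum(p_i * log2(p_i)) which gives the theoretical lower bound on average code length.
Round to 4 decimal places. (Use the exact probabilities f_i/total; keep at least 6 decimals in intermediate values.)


Per-symbol terms -p_i * log2(p_i) with p_i = f_i/71:
  p = 14/71 = 0.197183: log2(p) = -2.342392, -p*log2(p) = 0.461880
  p = 4/71 = 0.056338: log2(p) = -4.149747, -p*log2(p) = 0.233789
  p = 20/71 = 0.281690: log2(p) = -1.827819, -p*log2(p) = 0.514879
  p = 17/71 = 0.239437: log2(p) = -2.062284, -p*log2(p) = 0.493786
  p = 4/71 = 0.056338: log2(p) = -4.149747, -p*log2(p) = 0.233789
  p = 12/71 = 0.169014: log2(p) = -2.564785, -p*log2(p) = 0.433485
H = 0.461880 + 0.233789 + 0.514879 + 0.493786 + 0.233789 + 0.433485 = 2.371608

H = 2.3716 bits/symbol


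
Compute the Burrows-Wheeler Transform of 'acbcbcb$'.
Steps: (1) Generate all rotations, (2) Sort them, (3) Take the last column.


Rotations (sorted):
  0: $acbcbcb -> last char: b
  1: acbcbcb$ -> last char: $
  2: b$acbcbc -> last char: c
  3: bcb$acbc -> last char: c
  4: bcbcb$ac -> last char: c
  5: cb$acbcb -> last char: b
  6: cbcb$acb -> last char: b
  7: cbcbcb$a -> last char: a


BWT = b$cccbba


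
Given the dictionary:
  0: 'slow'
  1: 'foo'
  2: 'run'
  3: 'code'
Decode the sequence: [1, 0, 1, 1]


Look up each index in the dictionary:
  1 -> 'foo'
  0 -> 'slow'
  1 -> 'foo'
  1 -> 'foo'

Decoded: "foo slow foo foo"


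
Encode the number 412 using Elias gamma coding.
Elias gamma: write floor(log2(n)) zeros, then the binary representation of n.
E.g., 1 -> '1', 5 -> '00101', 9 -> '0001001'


num_bits = floor(log2(412)) + 1 = 9
leading_zeros = num_bits - 1 = 8
binary(412) = 110011100

Elias gamma(412) = '00000000' + '110011100' = 00000000110011100 (17 bits)


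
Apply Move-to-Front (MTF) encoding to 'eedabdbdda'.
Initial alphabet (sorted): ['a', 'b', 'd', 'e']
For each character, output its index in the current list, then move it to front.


MTF encoding:
'e': index 3 in ['a', 'b', 'd', 'e'] -> ['e', 'a', 'b', 'd']
'e': index 0 in ['e', 'a', 'b', 'd'] -> ['e', 'a', 'b', 'd']
'd': index 3 in ['e', 'a', 'b', 'd'] -> ['d', 'e', 'a', 'b']
'a': index 2 in ['d', 'e', 'a', 'b'] -> ['a', 'd', 'e', 'b']
'b': index 3 in ['a', 'd', 'e', 'b'] -> ['b', 'a', 'd', 'e']
'd': index 2 in ['b', 'a', 'd', 'e'] -> ['d', 'b', 'a', 'e']
'b': index 1 in ['d', 'b', 'a', 'e'] -> ['b', 'd', 'a', 'e']
'd': index 1 in ['b', 'd', 'a', 'e'] -> ['d', 'b', 'a', 'e']
'd': index 0 in ['d', 'b', 'a', 'e'] -> ['d', 'b', 'a', 'e']
'a': index 2 in ['d', 'b', 'a', 'e'] -> ['a', 'd', 'b', 'e']


Output: [3, 0, 3, 2, 3, 2, 1, 1, 0, 2]


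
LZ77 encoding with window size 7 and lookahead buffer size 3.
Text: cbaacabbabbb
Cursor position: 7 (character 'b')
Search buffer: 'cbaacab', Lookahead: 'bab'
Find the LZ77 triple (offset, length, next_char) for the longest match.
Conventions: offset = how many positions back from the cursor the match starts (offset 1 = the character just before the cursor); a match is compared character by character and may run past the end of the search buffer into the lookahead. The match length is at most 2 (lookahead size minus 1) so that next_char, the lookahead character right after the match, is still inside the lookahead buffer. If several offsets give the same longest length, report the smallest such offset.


Try each offset into the search buffer:
  offset=1 (pos 6, char 'b'): match length 1
  offset=2 (pos 5, char 'a'): match length 0
  offset=3 (pos 4, char 'c'): match length 0
  offset=4 (pos 3, char 'a'): match length 0
  offset=5 (pos 2, char 'a'): match length 0
  offset=6 (pos 1, char 'b'): match length 2
  offset=7 (pos 0, char 'c'): match length 0
Longest match has length 2 at offset 6.
next_char = character at position 7 + 2 = 9 -> 'b'

Best match: offset=6, length=2 (matching 'ba' starting at position 1)
LZ77 triple: (6, 2, 'b')


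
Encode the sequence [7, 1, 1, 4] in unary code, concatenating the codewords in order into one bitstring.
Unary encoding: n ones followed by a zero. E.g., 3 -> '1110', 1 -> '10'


Encode each number as n ones followed by a terminating 0:
  7 -> 11111110 (8 bits)
  1 -> 10 (2 bits)
  1 -> 10 (2 bits)
  4 -> 11110 (5 bits)
Total length = 8 + 2 + 2 + 5 = 17 bits.

Unary([7, 1, 1, 4]) = 11111110101011110 (17 bits)


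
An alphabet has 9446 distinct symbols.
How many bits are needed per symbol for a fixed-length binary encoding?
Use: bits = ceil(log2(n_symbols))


log2(9446) = 13.2055
Bracket: 2^13 = 8192 < 9446 <= 2^14 = 16384
So ceil(log2(9446)) = 14

bits = ceil(log2(9446)) = ceil(13.2055) = 14 bits


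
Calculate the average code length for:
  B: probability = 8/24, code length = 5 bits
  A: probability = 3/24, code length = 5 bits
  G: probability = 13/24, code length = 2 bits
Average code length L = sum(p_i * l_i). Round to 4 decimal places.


Weighted contributions p_i * l_i:
  B: (8/24) * 5 = 40/24
  A: (3/24) * 5 = 15/24
  G: (13/24) * 2 = 26/24
Sum = (40 + 15 + 26)/24 = 81/24

L = 81/24 = 3.3750 bits/symbol


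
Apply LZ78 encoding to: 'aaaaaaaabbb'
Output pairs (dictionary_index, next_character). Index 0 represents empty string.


LZ78 encoding steps:
Dictionary: {0: ''}
Step 1: w='' (idx 0), next='a' -> output (0, 'a'), add 'a' as idx 1
Step 2: w='a' (idx 1), next='a' -> output (1, 'a'), add 'aa' as idx 2
Step 3: w='aa' (idx 2), next='a' -> output (2, 'a'), add 'aaa' as idx 3
Step 4: w='aa' (idx 2), next='b' -> output (2, 'b'), add 'aab' as idx 4
Step 5: w='' (idx 0), next='b' -> output (0, 'b'), add 'b' as idx 5
Step 6: w='b' (idx 5), end of input -> output (5, '')


Encoded: [(0, 'a'), (1, 'a'), (2, 'a'), (2, 'b'), (0, 'b'), (5, '')]


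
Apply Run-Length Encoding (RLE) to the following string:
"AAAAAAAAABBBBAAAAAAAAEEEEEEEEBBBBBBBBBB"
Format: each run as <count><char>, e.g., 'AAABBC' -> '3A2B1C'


Scanning runs left to right:
  i=0: run of 'A' x 9 -> '9A'
  i=9: run of 'B' x 4 -> '4B'
  i=13: run of 'A' x 8 -> '8A'
  i=21: run of 'E' x 8 -> '8E'
  i=29: run of 'B' x 10 -> '10B'

RLE = 9A4B8A8E10B


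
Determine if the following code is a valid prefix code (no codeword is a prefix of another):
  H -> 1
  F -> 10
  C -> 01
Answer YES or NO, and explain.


Checking each pair (does one codeword prefix another?):
  H='1' vs F='10': prefix -- VIOLATION

NO -- this is NOT a valid prefix code. H (1) is a prefix of F (10).


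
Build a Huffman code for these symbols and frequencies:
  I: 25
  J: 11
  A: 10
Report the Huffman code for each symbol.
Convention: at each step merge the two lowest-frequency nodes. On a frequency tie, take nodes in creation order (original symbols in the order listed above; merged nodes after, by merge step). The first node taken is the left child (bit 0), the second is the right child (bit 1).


Huffman tree construction:
Step 1: Merge A(10) + J(11) = 21
Step 2: Merge (A+J)(21) + I(25) = 46
Read each symbol's code off the tree from the root (left child = 0, right child = 1).

Codes:
  I: 1 (length 1)
  J: 01 (length 2)
  A: 00 (length 2)
Average code length: 67/46 = 1.4565 bits/symbol


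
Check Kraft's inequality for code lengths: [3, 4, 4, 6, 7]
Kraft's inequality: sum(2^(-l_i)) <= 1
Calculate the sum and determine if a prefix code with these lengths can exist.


Sum = 2^(-3) + 2^(-4) + 2^(-4) + 2^(-6) + 2^(-7)
    = 0.125 + 0.0625 + 0.0625 + 0.015625 + 0.0078125
    = 35/128 = 0.2734375
Since 0.2734375 <= 1, Kraft's inequality IS satisfied.
A prefix code with these lengths CAN exist.

Kraft sum = 0.2734375. Satisfied.


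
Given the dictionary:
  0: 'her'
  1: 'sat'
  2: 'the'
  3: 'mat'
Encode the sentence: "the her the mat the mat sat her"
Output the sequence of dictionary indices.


Look up each word in the dictionary:
  'the' -> 2
  'her' -> 0
  'the' -> 2
  'mat' -> 3
  'the' -> 2
  'mat' -> 3
  'sat' -> 1
  'her' -> 0

Encoded: [2, 0, 2, 3, 2, 3, 1, 0]


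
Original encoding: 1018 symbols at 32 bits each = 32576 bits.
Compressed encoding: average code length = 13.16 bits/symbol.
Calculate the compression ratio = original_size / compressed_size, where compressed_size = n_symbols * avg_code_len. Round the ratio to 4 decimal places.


original_size = n_symbols * orig_bits = 1018 * 32 = 32576 bits
compressed_size = n_symbols * avg_code_len = 1018 * 13.16 = 13396.88 bits
ratio = original_size / compressed_size = 32576 / 13396.88 = 2.4316

Compression ratio = 2.4316


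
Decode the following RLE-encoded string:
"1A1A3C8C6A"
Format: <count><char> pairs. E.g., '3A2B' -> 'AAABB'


Expanding each <count><char> pair:
  1A -> 'A'
  1A -> 'A'
  3C -> 'CCC'
  8C -> 'CCCCCCCC'
  6A -> 'AAAAAA'

Decoded = AACCCCCCCCCCCAAAAAA


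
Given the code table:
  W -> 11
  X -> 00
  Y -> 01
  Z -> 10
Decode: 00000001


Decoding:
00 -> X
00 -> X
00 -> X
01 -> Y


Result: XXXY


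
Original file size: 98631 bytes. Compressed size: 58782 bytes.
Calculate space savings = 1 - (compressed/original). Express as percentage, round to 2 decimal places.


ratio = compressed/original = 58782/98631 = 0.595979
savings = 1 - ratio = 1 - 0.595979 = 0.404021
as a percentage: 0.404021 * 100 = 40.4%

Space savings = 1 - 58782/98631 = 40.4%


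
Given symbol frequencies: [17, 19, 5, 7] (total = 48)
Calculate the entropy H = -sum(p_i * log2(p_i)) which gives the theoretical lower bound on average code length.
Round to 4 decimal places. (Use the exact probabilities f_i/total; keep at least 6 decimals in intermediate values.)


Per-symbol terms -p_i * log2(p_i) with p_i = f_i/48:
  p = 17/48 = 0.354167: log2(p) = -1.497500, -p*log2(p) = 0.530364
  p = 19/48 = 0.395833: log2(p) = -1.337035, -p*log2(p) = 0.529243
  p = 5/48 = 0.104167: log2(p) = -3.263034, -p*log2(p) = 0.339899
  p = 7/48 = 0.145833: log2(p) = -2.777608, -p*log2(p) = 0.405068
H = 0.530364 + 0.529243 + 0.339899 + 0.405068 = 1.804574

H = 1.8046 bits/symbol


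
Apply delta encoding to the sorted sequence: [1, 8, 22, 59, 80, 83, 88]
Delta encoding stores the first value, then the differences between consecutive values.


First value: 1
Deltas:
  8 - 1 = 7
  22 - 8 = 14
  59 - 22 = 37
  80 - 59 = 21
  83 - 80 = 3
  88 - 83 = 5


Delta encoded: [1, 7, 14, 37, 21, 3, 5]


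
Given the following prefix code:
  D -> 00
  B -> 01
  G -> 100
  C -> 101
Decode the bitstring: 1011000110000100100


Decoding step by step:
Bits 101 -> C
Bits 100 -> G
Bits 01 -> B
Bits 100 -> G
Bits 00 -> D
Bits 100 -> G
Bits 100 -> G


Decoded message: CGBGDGG


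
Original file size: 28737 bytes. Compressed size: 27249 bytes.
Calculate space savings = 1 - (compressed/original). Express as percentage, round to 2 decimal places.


ratio = compressed/original = 27249/28737 = 0.94822
savings = 1 - ratio = 1 - 0.94822 = 0.05178
as a percentage: 0.05178 * 100 = 5.18%

Space savings = 1 - 27249/28737 = 5.18%


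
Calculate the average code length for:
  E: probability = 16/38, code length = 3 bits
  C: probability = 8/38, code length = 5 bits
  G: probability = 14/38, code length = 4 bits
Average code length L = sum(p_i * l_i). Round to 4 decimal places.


Weighted contributions p_i * l_i:
  E: (16/38) * 3 = 48/38
  C: (8/38) * 5 = 40/38
  G: (14/38) * 4 = 56/38
Sum = (48 + 40 + 56)/38 = 144/38

L = 144/38 = 3.7895 bits/symbol


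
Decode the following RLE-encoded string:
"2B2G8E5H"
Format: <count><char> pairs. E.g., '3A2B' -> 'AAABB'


Expanding each <count><char> pair:
  2B -> 'BB'
  2G -> 'GG'
  8E -> 'EEEEEEEE'
  5H -> 'HHHHH'

Decoded = BBGGEEEEEEEEHHHHH


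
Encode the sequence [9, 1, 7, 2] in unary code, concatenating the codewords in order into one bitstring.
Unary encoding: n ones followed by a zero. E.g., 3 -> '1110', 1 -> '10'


Encode each number as n ones followed by a terminating 0:
  9 -> 1111111110 (10 bits)
  1 -> 10 (2 bits)
  7 -> 11111110 (8 bits)
  2 -> 110 (3 bits)
Total length = 10 + 2 + 8 + 3 = 23 bits.

Unary([9, 1, 7, 2]) = 11111111101011111110110 (23 bits)


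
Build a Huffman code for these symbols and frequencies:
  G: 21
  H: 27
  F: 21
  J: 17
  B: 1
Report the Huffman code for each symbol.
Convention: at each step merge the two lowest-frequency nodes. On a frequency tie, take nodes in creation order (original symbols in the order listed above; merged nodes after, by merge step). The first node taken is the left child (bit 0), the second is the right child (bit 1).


Huffman tree construction:
Step 1: Merge B(1) + J(17) = 18
Step 2: Merge (B+J)(18) + G(21) = 39
Step 3: Merge F(21) + H(27) = 48
Step 4: Merge ((B+J)+G)(39) + (F+H)(48) = 87
Read each symbol's code off the tree from the root (left child = 0, right child = 1).

Codes:
  G: 01 (length 2)
  H: 11 (length 2)
  F: 10 (length 2)
  J: 001 (length 3)
  B: 000 (length 3)
Average code length: 192/87 = 2.2069 bits/symbol


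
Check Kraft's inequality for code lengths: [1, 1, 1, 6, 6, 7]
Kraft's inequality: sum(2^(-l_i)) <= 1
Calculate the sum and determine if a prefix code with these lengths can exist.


Sum = 2^(-1) + 2^(-1) + 2^(-1) + 2^(-6) + 2^(-6) + 2^(-7)
    = 0.5 + 0.5 + 0.5 + 0.015625 + 0.015625 + 0.0078125
    = 197/128 = 1.5390625
Since 1.5390625 > 1, Kraft's inequality is NOT satisfied.
A prefix code with these lengths CANNOT exist.

Kraft sum = 1.5390625. Not satisfied.


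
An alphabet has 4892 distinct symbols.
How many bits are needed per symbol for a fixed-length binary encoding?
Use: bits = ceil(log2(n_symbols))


log2(4892) = 12.2562
Bracket: 2^12 = 4096 < 4892 <= 2^13 = 8192
So ceil(log2(4892)) = 13

bits = ceil(log2(4892)) = ceil(12.2562) = 13 bits


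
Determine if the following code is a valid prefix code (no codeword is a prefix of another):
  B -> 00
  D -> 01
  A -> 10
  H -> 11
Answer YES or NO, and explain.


Checking each pair (does one codeword prefix another?):
  B='00' vs D='01': no prefix
  B='00' vs A='10': no prefix
  B='00' vs H='11': no prefix
  D='01' vs B='00': no prefix
  D='01' vs A='10': no prefix
  D='01' vs H='11': no prefix
  A='10' vs B='00': no prefix
  A='10' vs D='01': no prefix
  A='10' vs H='11': no prefix
  H='11' vs B='00': no prefix
  H='11' vs D='01': no prefix
  H='11' vs A='10': no prefix
No violation found over all pairs.

YES -- this is a valid prefix code. No codeword is a prefix of any other codeword.


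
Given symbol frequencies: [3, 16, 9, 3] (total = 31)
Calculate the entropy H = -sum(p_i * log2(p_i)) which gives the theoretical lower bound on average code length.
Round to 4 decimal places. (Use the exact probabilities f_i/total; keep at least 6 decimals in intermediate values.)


Per-symbol terms -p_i * log2(p_i) with p_i = f_i/31:
  p = 3/31 = 0.096774: log2(p) = -3.369234, -p*log2(p) = 0.326055
  p = 16/31 = 0.516129: log2(p) = -0.954196, -p*log2(p) = 0.492488
  p = 9/31 = 0.290323: log2(p) = -1.784271, -p*log2(p) = 0.518014
  p = 3/31 = 0.096774: log2(p) = -3.369234, -p*log2(p) = 0.326055
H = 0.326055 + 0.492488 + 0.518014 + 0.326055 = 1.662612

H = 1.6626 bits/symbol


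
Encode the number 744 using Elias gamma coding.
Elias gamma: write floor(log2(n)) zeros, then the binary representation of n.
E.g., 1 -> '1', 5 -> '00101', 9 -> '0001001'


num_bits = floor(log2(744)) + 1 = 10
leading_zeros = num_bits - 1 = 9
binary(744) = 1011101000

Elias gamma(744) = '000000000' + '1011101000' = 0000000001011101000 (19 bits)


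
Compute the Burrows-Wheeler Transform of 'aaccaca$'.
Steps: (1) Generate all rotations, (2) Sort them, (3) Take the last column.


Rotations (sorted):
  0: $aaccaca -> last char: a
  1: a$aaccac -> last char: c
  2: aaccaca$ -> last char: $
  3: aca$aacc -> last char: c
  4: accaca$a -> last char: a
  5: ca$aacca -> last char: a
  6: caca$aac -> last char: c
  7: ccaca$aa -> last char: a


BWT = ac$caaca


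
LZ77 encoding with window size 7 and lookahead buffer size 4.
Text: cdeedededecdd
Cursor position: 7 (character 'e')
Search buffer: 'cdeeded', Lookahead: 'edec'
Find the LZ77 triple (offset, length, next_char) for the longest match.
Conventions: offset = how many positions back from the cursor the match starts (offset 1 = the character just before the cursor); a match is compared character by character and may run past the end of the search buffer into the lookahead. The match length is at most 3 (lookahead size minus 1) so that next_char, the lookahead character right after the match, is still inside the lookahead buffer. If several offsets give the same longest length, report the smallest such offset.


Try each offset into the search buffer:
  offset=1 (pos 6, char 'd'): match length 0
  offset=2 (pos 5, char 'e'): match length 3
  offset=3 (pos 4, char 'd'): match length 0
  offset=4 (pos 3, char 'e'): match length 3
  offset=5 (pos 2, char 'e'): match length 1
  offset=6 (pos 1, char 'd'): match length 0
  offset=7 (pos 0, char 'c'): match length 0
Longest match has length 3, found at offsets 2, 4; take the smallest, offset 2.
next_char = character at position 7 + 3 = 10 -> 'c'

Best match: offset=2, length=3 (matching 'ede' starting at position 5)
LZ77 triple: (2, 3, 'c')


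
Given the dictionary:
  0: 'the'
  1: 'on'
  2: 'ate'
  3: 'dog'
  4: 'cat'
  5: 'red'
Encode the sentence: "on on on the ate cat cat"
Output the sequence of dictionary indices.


Look up each word in the dictionary:
  'on' -> 1
  'on' -> 1
  'on' -> 1
  'the' -> 0
  'ate' -> 2
  'cat' -> 4
  'cat' -> 4

Encoded: [1, 1, 1, 0, 2, 4, 4]


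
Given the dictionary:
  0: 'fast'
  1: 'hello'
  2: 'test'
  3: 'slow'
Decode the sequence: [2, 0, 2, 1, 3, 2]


Look up each index in the dictionary:
  2 -> 'test'
  0 -> 'fast'
  2 -> 'test'
  1 -> 'hello'
  3 -> 'slow'
  2 -> 'test'

Decoded: "test fast test hello slow test"


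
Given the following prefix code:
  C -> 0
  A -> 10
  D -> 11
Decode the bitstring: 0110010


Decoding step by step:
Bits 0 -> C
Bits 11 -> D
Bits 0 -> C
Bits 0 -> C
Bits 10 -> A


Decoded message: CDCCA


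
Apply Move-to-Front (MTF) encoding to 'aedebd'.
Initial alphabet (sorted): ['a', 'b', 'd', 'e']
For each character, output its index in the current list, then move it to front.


MTF encoding:
'a': index 0 in ['a', 'b', 'd', 'e'] -> ['a', 'b', 'd', 'e']
'e': index 3 in ['a', 'b', 'd', 'e'] -> ['e', 'a', 'b', 'd']
'd': index 3 in ['e', 'a', 'b', 'd'] -> ['d', 'e', 'a', 'b']
'e': index 1 in ['d', 'e', 'a', 'b'] -> ['e', 'd', 'a', 'b']
'b': index 3 in ['e', 'd', 'a', 'b'] -> ['b', 'e', 'd', 'a']
'd': index 2 in ['b', 'e', 'd', 'a'] -> ['d', 'b', 'e', 'a']


Output: [0, 3, 3, 1, 3, 2]


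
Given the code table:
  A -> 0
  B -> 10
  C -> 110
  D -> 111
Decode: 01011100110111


Decoding:
0 -> A
10 -> B
111 -> D
0 -> A
0 -> A
110 -> C
111 -> D


Result: ABDAACD


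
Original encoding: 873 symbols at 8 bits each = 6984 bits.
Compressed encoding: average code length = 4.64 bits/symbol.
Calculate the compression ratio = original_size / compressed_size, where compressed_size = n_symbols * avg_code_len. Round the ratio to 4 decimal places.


original_size = n_symbols * orig_bits = 873 * 8 = 6984 bits
compressed_size = n_symbols * avg_code_len = 873 * 4.64 = 4050.72 bits
ratio = original_size / compressed_size = 6984 / 4050.72 = 1.7241

Compression ratio = 1.7241


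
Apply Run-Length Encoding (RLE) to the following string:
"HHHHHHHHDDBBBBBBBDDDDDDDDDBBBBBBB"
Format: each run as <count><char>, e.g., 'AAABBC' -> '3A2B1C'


Scanning runs left to right:
  i=0: run of 'H' x 8 -> '8H'
  i=8: run of 'D' x 2 -> '2D'
  i=10: run of 'B' x 7 -> '7B'
  i=17: run of 'D' x 9 -> '9D'
  i=26: run of 'B' x 7 -> '7B'

RLE = 8H2D7B9D7B


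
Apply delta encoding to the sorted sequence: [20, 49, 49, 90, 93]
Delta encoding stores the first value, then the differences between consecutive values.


First value: 20
Deltas:
  49 - 20 = 29
  49 - 49 = 0
  90 - 49 = 41
  93 - 90 = 3


Delta encoded: [20, 29, 0, 41, 3]


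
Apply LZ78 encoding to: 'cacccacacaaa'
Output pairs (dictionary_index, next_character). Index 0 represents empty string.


LZ78 encoding steps:
Dictionary: {0: ''}
Step 1: w='' (idx 0), next='c' -> output (0, 'c'), add 'c' as idx 1
Step 2: w='' (idx 0), next='a' -> output (0, 'a'), add 'a' as idx 2
Step 3: w='c' (idx 1), next='c' -> output (1, 'c'), add 'cc' as idx 3
Step 4: w='c' (idx 1), next='a' -> output (1, 'a'), add 'ca' as idx 4
Step 5: w='ca' (idx 4), next='c' -> output (4, 'c'), add 'cac' as idx 5
Step 6: w='a' (idx 2), next='a' -> output (2, 'a'), add 'aa' as idx 6
Step 7: w='a' (idx 2), end of input -> output (2, '')


Encoded: [(0, 'c'), (0, 'a'), (1, 'c'), (1, 'a'), (4, 'c'), (2, 'a'), (2, '')]


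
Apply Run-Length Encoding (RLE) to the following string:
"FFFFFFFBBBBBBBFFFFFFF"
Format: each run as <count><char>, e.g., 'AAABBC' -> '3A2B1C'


Scanning runs left to right:
  i=0: run of 'F' x 7 -> '7F'
  i=7: run of 'B' x 7 -> '7B'
  i=14: run of 'F' x 7 -> '7F'

RLE = 7F7B7F


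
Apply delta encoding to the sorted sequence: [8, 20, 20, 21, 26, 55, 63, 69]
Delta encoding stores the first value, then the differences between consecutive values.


First value: 8
Deltas:
  20 - 8 = 12
  20 - 20 = 0
  21 - 20 = 1
  26 - 21 = 5
  55 - 26 = 29
  63 - 55 = 8
  69 - 63 = 6


Delta encoded: [8, 12, 0, 1, 5, 29, 8, 6]


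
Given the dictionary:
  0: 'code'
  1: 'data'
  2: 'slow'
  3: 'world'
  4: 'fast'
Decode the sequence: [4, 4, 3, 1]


Look up each index in the dictionary:
  4 -> 'fast'
  4 -> 'fast'
  3 -> 'world'
  1 -> 'data'

Decoded: "fast fast world data"


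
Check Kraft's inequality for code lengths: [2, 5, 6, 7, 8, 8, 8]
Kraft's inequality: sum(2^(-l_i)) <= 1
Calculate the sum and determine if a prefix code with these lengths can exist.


Sum = 2^(-2) + 2^(-5) + 2^(-6) + 2^(-7) + 2^(-8) + 2^(-8) + 2^(-8)
    = 0.25 + 0.03125 + 0.015625 + 0.0078125 + 0.00390625 + 0.00390625 + 0.00390625
    = 81/256 = 0.31640625
Since 0.31640625 <= 1, Kraft's inequality IS satisfied.
A prefix code with these lengths CAN exist.

Kraft sum = 0.31640625. Satisfied.


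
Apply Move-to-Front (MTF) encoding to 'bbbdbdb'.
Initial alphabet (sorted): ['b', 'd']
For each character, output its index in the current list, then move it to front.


MTF encoding:
'b': index 0 in ['b', 'd'] -> ['b', 'd']
'b': index 0 in ['b', 'd'] -> ['b', 'd']
'b': index 0 in ['b', 'd'] -> ['b', 'd']
'd': index 1 in ['b', 'd'] -> ['d', 'b']
'b': index 1 in ['d', 'b'] -> ['b', 'd']
'd': index 1 in ['b', 'd'] -> ['d', 'b']
'b': index 1 in ['d', 'b'] -> ['b', 'd']


Output: [0, 0, 0, 1, 1, 1, 1]


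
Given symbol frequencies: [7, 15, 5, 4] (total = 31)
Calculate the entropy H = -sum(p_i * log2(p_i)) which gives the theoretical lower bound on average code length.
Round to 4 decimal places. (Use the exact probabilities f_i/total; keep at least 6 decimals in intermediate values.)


Per-symbol terms -p_i * log2(p_i) with p_i = f_i/31:
  p = 7/31 = 0.225806: log2(p) = -2.146841, -p*log2(p) = 0.484771
  p = 15/31 = 0.483871: log2(p) = -1.047306, -p*log2(p) = 0.506761
  p = 5/31 = 0.161290: log2(p) = -2.632268, -p*log2(p) = 0.424559
  p = 4/31 = 0.129032: log2(p) = -2.954196, -p*log2(p) = 0.381187
H = 0.484771 + 0.506761 + 0.424559 + 0.381187 = 1.797278

H = 1.7973 bits/symbol


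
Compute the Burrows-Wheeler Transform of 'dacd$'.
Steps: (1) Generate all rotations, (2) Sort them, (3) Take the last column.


Rotations (sorted):
  0: $dacd -> last char: d
  1: acd$d -> last char: d
  2: cd$da -> last char: a
  3: d$dac -> last char: c
  4: dacd$ -> last char: $


BWT = ddac$


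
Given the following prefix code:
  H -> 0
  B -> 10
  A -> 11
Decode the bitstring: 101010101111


Decoding step by step:
Bits 10 -> B
Bits 10 -> B
Bits 10 -> B
Bits 10 -> B
Bits 11 -> A
Bits 11 -> A


Decoded message: BBBBAA


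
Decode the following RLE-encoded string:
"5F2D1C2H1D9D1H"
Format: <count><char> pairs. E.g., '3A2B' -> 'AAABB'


Expanding each <count><char> pair:
  5F -> 'FFFFF'
  2D -> 'DD'
  1C -> 'C'
  2H -> 'HH'
  1D -> 'D'
  9D -> 'DDDDDDDDD'
  1H -> 'H'

Decoded = FFFFFDDCHHDDDDDDDDDDH


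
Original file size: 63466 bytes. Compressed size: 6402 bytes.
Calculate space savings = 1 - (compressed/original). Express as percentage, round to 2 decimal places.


ratio = compressed/original = 6402/63466 = 0.100873
savings = 1 - ratio = 1 - 0.100873 = 0.899127
as a percentage: 0.899127 * 100 = 89.91%

Space savings = 1 - 6402/63466 = 89.91%


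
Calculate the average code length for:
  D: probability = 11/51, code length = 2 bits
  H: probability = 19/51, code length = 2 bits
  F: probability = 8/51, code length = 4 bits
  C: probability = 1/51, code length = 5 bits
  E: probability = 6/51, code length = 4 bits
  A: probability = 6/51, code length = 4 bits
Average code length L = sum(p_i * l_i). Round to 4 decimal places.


Weighted contributions p_i * l_i:
  D: (11/51) * 2 = 22/51
  H: (19/51) * 2 = 38/51
  F: (8/51) * 4 = 32/51
  C: (1/51) * 5 = 5/51
  E: (6/51) * 4 = 24/51
  A: (6/51) * 4 = 24/51
Sum = (22 + 38 + 32 + 5 + 24 + 24)/51 = 145/51

L = 145/51 = 2.8431 bits/symbol


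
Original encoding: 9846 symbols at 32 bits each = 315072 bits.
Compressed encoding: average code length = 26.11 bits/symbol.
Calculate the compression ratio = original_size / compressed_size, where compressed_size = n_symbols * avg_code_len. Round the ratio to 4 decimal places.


original_size = n_symbols * orig_bits = 9846 * 32 = 315072 bits
compressed_size = n_symbols * avg_code_len = 9846 * 26.11 = 257079.06 bits
ratio = original_size / compressed_size = 315072 / 257079.06 = 1.2256

Compression ratio = 1.2256


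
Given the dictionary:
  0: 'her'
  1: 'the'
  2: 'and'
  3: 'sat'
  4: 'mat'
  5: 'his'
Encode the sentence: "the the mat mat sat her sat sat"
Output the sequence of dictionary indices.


Look up each word in the dictionary:
  'the' -> 1
  'the' -> 1
  'mat' -> 4
  'mat' -> 4
  'sat' -> 3
  'her' -> 0
  'sat' -> 3
  'sat' -> 3

Encoded: [1, 1, 4, 4, 3, 0, 3, 3]


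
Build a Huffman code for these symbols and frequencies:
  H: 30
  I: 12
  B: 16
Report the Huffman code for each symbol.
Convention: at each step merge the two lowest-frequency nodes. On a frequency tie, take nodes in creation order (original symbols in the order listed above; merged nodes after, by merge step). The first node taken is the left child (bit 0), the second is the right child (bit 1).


Huffman tree construction:
Step 1: Merge I(12) + B(16) = 28
Step 2: Merge (I+B)(28) + H(30) = 58
Read each symbol's code off the tree from the root (left child = 0, right child = 1).

Codes:
  H: 1 (length 1)
  I: 00 (length 2)
  B: 01 (length 2)
Average code length: 86/58 = 1.4828 bits/symbol


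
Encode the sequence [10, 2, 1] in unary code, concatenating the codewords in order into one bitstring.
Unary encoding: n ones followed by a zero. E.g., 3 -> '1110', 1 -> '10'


Encode each number as n ones followed by a terminating 0:
  10 -> 11111111110 (11 bits)
  2 -> 110 (3 bits)
  1 -> 10 (2 bits)
Total length = 11 + 3 + 2 = 16 bits.

Unary([10, 2, 1]) = 1111111111011010 (16 bits)


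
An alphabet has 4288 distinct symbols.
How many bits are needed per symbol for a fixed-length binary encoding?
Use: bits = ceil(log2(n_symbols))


log2(4288) = 12.0661
Bracket: 2^12 = 4096 < 4288 <= 2^13 = 8192
So ceil(log2(4288)) = 13

bits = ceil(log2(4288)) = ceil(12.0661) = 13 bits


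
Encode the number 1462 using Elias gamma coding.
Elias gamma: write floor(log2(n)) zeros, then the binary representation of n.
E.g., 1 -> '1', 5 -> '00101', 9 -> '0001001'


num_bits = floor(log2(1462)) + 1 = 11
leading_zeros = num_bits - 1 = 10
binary(1462) = 10110110110

Elias gamma(1462) = '0000000000' + '10110110110' = 000000000010110110110 (21 bits)


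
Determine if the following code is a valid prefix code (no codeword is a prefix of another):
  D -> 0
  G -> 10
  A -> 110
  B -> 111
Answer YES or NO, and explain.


Checking each pair (does one codeword prefix another?):
  D='0' vs G='10': no prefix
  D='0' vs A='110': no prefix
  D='0' vs B='111': no prefix
  G='10' vs D='0': no prefix
  G='10' vs A='110': no prefix
  G='10' vs B='111': no prefix
  A='110' vs D='0': no prefix
  A='110' vs G='10': no prefix
  A='110' vs B='111': no prefix
  B='111' vs D='0': no prefix
  B='111' vs G='10': no prefix
  B='111' vs A='110': no prefix
No violation found over all pairs.

YES -- this is a valid prefix code. No codeword is a prefix of any other codeword.


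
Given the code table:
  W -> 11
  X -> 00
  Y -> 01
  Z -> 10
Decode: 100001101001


Decoding:
10 -> Z
00 -> X
01 -> Y
10 -> Z
10 -> Z
01 -> Y


Result: ZXYZZY


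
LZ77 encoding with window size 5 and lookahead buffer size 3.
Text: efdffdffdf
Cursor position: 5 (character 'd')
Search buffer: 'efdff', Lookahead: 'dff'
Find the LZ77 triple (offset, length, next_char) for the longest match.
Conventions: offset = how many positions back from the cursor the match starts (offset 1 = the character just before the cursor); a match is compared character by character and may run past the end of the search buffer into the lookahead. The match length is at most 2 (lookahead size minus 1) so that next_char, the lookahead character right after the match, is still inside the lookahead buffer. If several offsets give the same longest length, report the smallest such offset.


Try each offset into the search buffer:
  offset=1 (pos 4, char 'f'): match length 0
  offset=2 (pos 3, char 'f'): match length 0
  offset=3 (pos 2, char 'd'): match length 2
  offset=4 (pos 1, char 'f'): match length 0
  offset=5 (pos 0, char 'e'): match length 0
Longest match has length 2 at offset 3.
next_char = character at position 5 + 2 = 7 -> 'f'

Best match: offset=3, length=2 (matching 'df' starting at position 2)
LZ77 triple: (3, 2, 'f')


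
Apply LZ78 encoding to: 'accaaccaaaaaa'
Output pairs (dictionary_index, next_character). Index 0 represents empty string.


LZ78 encoding steps:
Dictionary: {0: ''}
Step 1: w='' (idx 0), next='a' -> output (0, 'a'), add 'a' as idx 1
Step 2: w='' (idx 0), next='c' -> output (0, 'c'), add 'c' as idx 2
Step 3: w='c' (idx 2), next='a' -> output (2, 'a'), add 'ca' as idx 3
Step 4: w='a' (idx 1), next='c' -> output (1, 'c'), add 'ac' as idx 4
Step 5: w='ca' (idx 3), next='a' -> output (3, 'a'), add 'caa' as idx 5
Step 6: w='a' (idx 1), next='a' -> output (1, 'a'), add 'aa' as idx 6
Step 7: w='aa' (idx 6), end of input -> output (6, '')


Encoded: [(0, 'a'), (0, 'c'), (2, 'a'), (1, 'c'), (3, 'a'), (1, 'a'), (6, '')]


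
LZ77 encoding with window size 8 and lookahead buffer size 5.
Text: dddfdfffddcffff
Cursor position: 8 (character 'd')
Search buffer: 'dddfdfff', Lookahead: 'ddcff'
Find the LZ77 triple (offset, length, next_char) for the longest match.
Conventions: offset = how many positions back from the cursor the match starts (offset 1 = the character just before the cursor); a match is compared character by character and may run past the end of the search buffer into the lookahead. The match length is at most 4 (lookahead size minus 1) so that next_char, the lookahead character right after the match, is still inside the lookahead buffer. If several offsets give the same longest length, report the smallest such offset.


Try each offset into the search buffer:
  offset=1 (pos 7, char 'f'): match length 0
  offset=2 (pos 6, char 'f'): match length 0
  offset=3 (pos 5, char 'f'): match length 0
  offset=4 (pos 4, char 'd'): match length 1
  offset=5 (pos 3, char 'f'): match length 0
  offset=6 (pos 2, char 'd'): match length 1
  offset=7 (pos 1, char 'd'): match length 2
  offset=8 (pos 0, char 'd'): match length 2
Longest match has length 2, found at offsets 7, 8; take the smallest, offset 7.
next_char = character at position 8 + 2 = 10 -> 'c'

Best match: offset=7, length=2 (matching 'dd' starting at position 1)
LZ77 triple: (7, 2, 'c')
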